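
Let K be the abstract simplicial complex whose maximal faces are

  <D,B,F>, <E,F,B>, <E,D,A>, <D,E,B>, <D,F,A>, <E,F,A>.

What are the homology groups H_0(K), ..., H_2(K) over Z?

H_0 ≅ Z,  H_1 = 0,  H_2 ≅ Z.

Order the vertices as A < B < D < E < F. Listing each simplex with vertices in this order, K has dimension 2 with simplices:

  0-simplices (5): A, B, D, E, F
  1-simplices (9): AD, AE, AF, BD, BE, BF, DE, DF, EF
  2-simplices (6): ADE, ADF, AEF, BDE, BDF, BEF

giving chain groups C_0 ≅ Z^5, C_1 ≅ Z^9, C_2 ≅ Z^6.

∂_1: C_1 → C_0 is given by ∂[p,q] = [q] − [p].
The 5×9 boundary matrix has rank 4 and Smith normal form diag(1,1,1,1).

The boundary map ∂_2: C_2 → C_1 sends each 2-simplex [p,q,r] to [q,r] − [p,r] + [p,q]. For instance
  ∂BEF = EF − BF + BE,
  ∂ADF = DF − AF + AD.
The resulting 9×6 matrix has rank 5, and its Smith normal form has invariant factors (1,1,1,1,1).

Computing H_k = (kernel of ∂_k) / (image of ∂_{k+1}):

  H_0: rank C_0 − rank ∂_1 = 5 − 4 = 1, and the invariant factors of ∂_1 are all 1, so H_0 ≅ Z.
  H_1: rank ker ∂_1 − rank ∂_2 = (9 − 4) − 5 = 0, and the invariant factors of ∂_2 are all 1, so H_1 ≅ 0.
  H_2: rank ker ∂_2 − rank ∂_3 = (6 − 5) − 0 = 1, and there is no ∂_3, so H_2 ≅ Z.

As a check, the Euler characteristic is 5 − 9 + 6 = 2, which agrees with 1 − 0 + 1 = 2.
(K is a triangulation of the 2-sphere S^2.)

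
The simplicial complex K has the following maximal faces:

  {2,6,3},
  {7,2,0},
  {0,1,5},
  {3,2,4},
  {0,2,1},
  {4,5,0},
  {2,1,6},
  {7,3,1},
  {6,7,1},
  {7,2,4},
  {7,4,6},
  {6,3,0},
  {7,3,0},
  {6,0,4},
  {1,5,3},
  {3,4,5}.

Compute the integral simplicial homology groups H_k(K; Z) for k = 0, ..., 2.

K has 8 vertices, 24 edges, 16 triangles.
rank ∂_0 = 0, rank ∂_1 = 7 ⇒ b_0 = 8 − 0 − 7 = 1; all invariant factors of ∂_1 are 1 so no torsion. So H_0 = Z.
rank ∂_1 = 7, rank ∂_2 = 15 ⇒ b_1 = 24 − 7 − 15 = 2; all invariant factors of ∂_2 are 1 so no torsion. So H_1 = Z^2.
rank ∂_2 = 15, rank ∂_3 = 0 ⇒ b_2 = 16 − 15 − 0 = 1. So H_2 = Z.

H_0 ≅ Z,  H_1 ≅ Z^2,  H_2 ≅ Z.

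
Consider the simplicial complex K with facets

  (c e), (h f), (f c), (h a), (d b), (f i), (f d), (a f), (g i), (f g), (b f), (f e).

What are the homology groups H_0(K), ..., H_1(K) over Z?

H_0 ≅ Z,  H_1 ≅ Z^4.

Fix the vertex order a < b < c < d < e < f < g < h < i and write every simplex with vertices in increasing order. Then dim K = 1 and the simplices of K are:

  0-simplices (9): a, b, c, d, e, f, g, h, i
  1-simplices (12): af, ah, bd, bf, ce, cf, df, ef, fg, fh, fi, gi

Hence C_0 ≅ Z^9, C_1 ≅ Z^12.

Boundary ∂_1: C_1 → C_0 is given by ∂[p,q] = [q] − [p].
The 9×12 boundary matrix has rank 8 and Smith normal form diag(1,1,1,1,1,1,1,1).

Computing H_k = (kernel of ∂_k) / (image of ∂_{k+1}):

  H_0: rank C_0 − rank ∂_1 = 9 − 8 = 1, and the invariant factors of ∂_1 are all 1, so H_0 = Z.
  H_1: rank ker ∂_1 − rank ∂_2 = (12 − 8) − 0 = 4, and there is no ∂_2, so H_1 = Z^4.

As a check, the Euler characteristic is 9 − 12 = -3, which agrees with 1 − 4 = -3.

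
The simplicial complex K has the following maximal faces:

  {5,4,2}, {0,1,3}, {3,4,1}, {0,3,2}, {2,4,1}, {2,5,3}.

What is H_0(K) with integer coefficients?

Take the total order 0 < 1 < 2 < 3 < 4 < 5 on the vertex set. Then K (dimension 2) consists of the simplices:

  0-simplices (6): [0], [1], [2], [3], [4], [5]
  1-simplices (12): [0,1], [0,2], [0,3], [1,2], [1,3], [1,4], [2,3], [2,4], [2,5], [3,4], [3,5], [4,5]
  2-simplices (6): [0,1,3], [0,2,3], [1,2,4], [1,3,4], [2,3,5], [2,4,5]

Hence C_0 ≅ Z^6, C_1 ≅ Z^12, C_2 ≅ Z^6.

The boundary map ∂_1: C_1 → C_0 is given by ∂[p,q] = [q] − [p].
The 6×12 boundary matrix has rank 5 and Smith normal form diag(1,1,1,1,1).

The boundary map ∂_2: C_2 → C_1 acts by ∂[p,q,r] = [q,r] − [p,r] + [p,q]. For instance
  ∂[2,4,5] = [4,5] − [2,5] + [2,4],
  ∂[0,1,3] = [1,3] − [0,3] + [0,1].
This gives a 12×6 integer matrix of rank 6; reducing to Smith normal form yields diagonal entries (1,1,1,1,1,1).

From H_k ≅ ker(∂_k) / im(∂_{k+1}) we obtain:

  H_0: rank C_0 − rank ∂_1 = 6 − 5 = 1, and the invariant factors of ∂_1 are all 1, so H_0 ≅ Z.

H_0 = Z.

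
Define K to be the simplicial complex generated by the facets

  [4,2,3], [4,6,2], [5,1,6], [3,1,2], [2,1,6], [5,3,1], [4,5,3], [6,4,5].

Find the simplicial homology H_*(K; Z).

H_0 = Z,  H_1 = 0,  H_2 = Z.

Fix the vertex order 1 < 2 < 3 < 4 < 5 < 6 and write every simplex with vertices in increasing order. Then dim K = 2 and the simplices of K are:

  0-simplices (6): [1], [2], [3], [4], [5], [6]
  1-simplices (12): [1,2], [1,3], [1,5], [1,6], [2,3], [2,4], [2,6], [3,4], [3,5], [4,5], [4,6], [5,6]
  2-simplices (8): [1,2,3], [1,2,6], [1,3,5], [1,5,6], [2,3,4], [2,4,6], [3,4,5], [4,5,6]

giving chain groups C_0 ≅ Z^6, C_1 ≅ Z^12, C_2 ≅ Z^8.

∂_1: C_1 → C_0 is given by ∂[p,q] = [q] − [p].
This gives a 6×12 integer matrix of rank 5; reducing to Smith normal form yields diagonal entries (1,1,1,1,1).

Boundary ∂_2: C_2 → C_1 acts by ∂[p,q,r] = [q,r] − [p,r] + [p,q]. For instance
  ∂[4,5,6] = [5,6] − [4,6] + [4,5],
  ∂[1,2,6] = [2,6] − [1,6] + [1,2].
The resulting 12×8 matrix has rank 7, and its Smith normal form has invariant factors (1,1,1,1,1,1,1).

Computing H_k = (kernel of ∂_k) / (image of ∂_{k+1}):

  H_0: rank C_0 − rank ∂_1 = 6 − 5 = 1, and the invariant factors of ∂_1 are all 1, so H_0 ≅ Z.
  H_1: rank ker ∂_1 − rank ∂_2 = (12 − 5) − 7 = 0, and the invariant factors of ∂_2 are all 1, so H_1 ≅ 0.
  H_2: rank ker ∂_2 − rank ∂_3 = (8 − 7) − 0 = 1, and there is no ∂_3, so H_2 ≅ Z.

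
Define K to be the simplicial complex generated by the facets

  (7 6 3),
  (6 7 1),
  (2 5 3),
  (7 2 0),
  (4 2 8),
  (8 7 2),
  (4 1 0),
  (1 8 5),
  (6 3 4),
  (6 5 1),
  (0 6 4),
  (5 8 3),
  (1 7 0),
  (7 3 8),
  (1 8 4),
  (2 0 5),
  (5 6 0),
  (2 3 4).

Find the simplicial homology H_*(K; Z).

K has 9 vertices, 27 edges, 18 triangles.
rank ∂_0 = 0, rank ∂_1 = 8 ⇒ b_0 = 9 − 0 − 8 = 1; all invariant factors of ∂_1 are 1 so no torsion. So H_0 = Z.
rank ∂_1 = 8, rank ∂_2 = 18 ⇒ b_1 = 27 − 8 − 18 = 1; ∂_2 has invariant factor(s) [2] giving torsion. So H_1 = Z ⊕ Z_2.
rank ∂_2 = 18, rank ∂_3 = 0 ⇒ b_2 = 18 − 18 − 0 = 0. So H_2 = 0.

H_0 = Z,  H_1 = Z ⊕ Z_2,  H_2 = 0.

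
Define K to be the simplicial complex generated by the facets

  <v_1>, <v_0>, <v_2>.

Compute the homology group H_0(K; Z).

K has 3 vertices.
rank ∂_0 = 0, rank ∂_1 = 0 ⇒ b_0 = 3 − 0 − 0 = 3. So H_0 ≅ Z^3.

H_0 = Z^3.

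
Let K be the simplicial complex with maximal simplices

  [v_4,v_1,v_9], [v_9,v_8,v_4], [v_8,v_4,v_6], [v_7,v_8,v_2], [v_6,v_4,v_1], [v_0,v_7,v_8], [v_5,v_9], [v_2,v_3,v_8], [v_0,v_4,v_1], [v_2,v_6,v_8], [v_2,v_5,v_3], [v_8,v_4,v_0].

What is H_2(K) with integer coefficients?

Take the total order v_0 < v_1 < v_2 < v_3 < v_4 < v_5 < v_6 < v_7 < v_8 < v_9 on the vertex set. Then K (dimension 2) consists of the simplices:

  0-simplices (10): [v_0], [v_1], [v_2], [v_3], [v_4], [v_5], [v_6], [v_7], [v_8], [v_9]
  1-simplices (21): (21 of them)
  2-simplices (11): (11 of them)

giving chain groups C_0 ≅ Z^10, C_1 ≅ Z^21, C_2 ≅ Z^11.

∂_1: C_1 → C_0 is given by ∂[p,q] = [q] − [p]. For instance
  ∂[v_2,v_7] = [v_7] − [v_2].
The resulting 10×21 matrix has rank 9, and its Smith normal form has invariant factors (1,1,1,1,1,1,1,1,1).

The boundary map ∂_2: C_2 → C_1 sends each 2-simplex [p,q,r] to [q,r] − [p,r] + [p,q]. For instance
  ∂[v_1,v_4,v_6] = [v_4,v_6] − [v_1,v_6] + [v_1,v_4],
  ∂[v_0,v_1,v_4] = [v_1,v_4] − [v_0,v_4] + [v_0,v_1].
The resulting 21×11 matrix has rank 11, and its Smith normal form has invariant factors (1,1,1,1,1,1,1,1,1,1,1).

From H_k ≅ ker(∂_k) / im(∂_{k+1}) we obtain:

  H_2: rank ker ∂_2 − rank ∂_3 = (11 − 11) − 0 = 0, and there is no ∂_3, so H_2 ≅ 0.

H_2 ≅ 0.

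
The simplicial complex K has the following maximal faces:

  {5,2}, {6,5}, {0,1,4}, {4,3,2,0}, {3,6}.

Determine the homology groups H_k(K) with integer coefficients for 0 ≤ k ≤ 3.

H_0 ≅ Z,  H_1 ≅ Z,  H_2 = 0,  H_3 = 0.

K has 7 vertices, 11 edges, 5 triangles, 1 3-simplex.
rank ∂_0 = 0, rank ∂_1 = 6 ⇒ b_0 = 7 − 0 − 6 = 1; all invariant factors of ∂_1 are 1 so no torsion. So H_0 = Z.
rank ∂_1 = 6, rank ∂_2 = 4 ⇒ b_1 = 11 − 6 − 4 = 1; all invariant factors of ∂_2 are 1 so no torsion. So H_1 = Z.
rank ∂_2 = 4, rank ∂_3 = 1 ⇒ b_2 = 5 − 4 − 1 = 0; all invariant factors of ∂_3 are 1 so no torsion. So H_2 = 0.
rank ∂_3 = 1, rank ∂_4 = 0 ⇒ b_3 = 1 − 1 − 0 = 0. So H_3 = 0.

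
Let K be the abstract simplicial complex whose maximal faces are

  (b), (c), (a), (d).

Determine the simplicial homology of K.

H_0 ≅ Z^4.

Order the vertices as a < b < c < d. Listing each simplex with vertices in this order, K has dimension 0 with simplices:

  0-simplices (4): a, b, c, d

Hence C_0 ≅ Z^4.

Reading off H_k = ker ∂_k / im ∂_{k+1}:

  H_0: rank C_0 − rank ∂_1 = 4 − 0 = 4, and there is no ∂_1, so H_0 = Z^4.

(K is a triangulation of a set of 4 points.)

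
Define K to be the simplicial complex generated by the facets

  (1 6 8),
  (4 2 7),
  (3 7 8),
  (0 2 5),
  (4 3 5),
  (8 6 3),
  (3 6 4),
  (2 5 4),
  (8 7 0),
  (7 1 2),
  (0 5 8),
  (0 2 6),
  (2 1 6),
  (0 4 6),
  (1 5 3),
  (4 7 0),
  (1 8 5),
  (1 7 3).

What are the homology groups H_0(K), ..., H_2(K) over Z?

Take the total order 0 < 1 < 2 < 3 < 4 < 5 < 6 < 7 < 8 on the vertex set. Then K (dimension 2) consists of the simplices:

  0-simplices (9): [0], [1], [2], [3], [4], [5], [6], [7], [8]
  1-simplices (27): (27 of them)
  2-simplices (18): [0,2,5], [0,2,6], [0,4,6], [0,4,7], [0,5,8], [0,7,8], [1,2,6], [1,2,7], [1,3,5], [1,3,7], [1,5,8], [1,6,8], [2,4,5], [2,4,7], [3,4,5], [3,4,6], [3,6,8], [3,7,8]

so the chain groups are C_0 ≅ Z^9, C_1 ≅ Z^27, C_2 ≅ Z^18.

∂_1: C_1 → C_0 maps an edge to its endpoints' difference, ∂[p,q] = q − p. For instance
  ∂[2,4] = [4] − [2].
As a 9×27 matrix over Z this has rank 8, with invariant factors (1,1,1,1,1,1,1,1).

∂_2: C_2 → C_1 maps a triangle to the signed sum of its edges. For instance
  ∂[2,4,7] = [4,7] − [2,7] + [2,4],
  ∂[1,3,5] = [3,5] − [1,5] + [1,3].
As a 27×18 matrix over Z this has rank 18, with invariant factors (1,1,1,1,1,1,1,1,1,1,1,1,1,1,1,1,1,2).

From H_k ≅ ker(∂_k) / im(∂_{k+1}) we obtain:

  H_0: rank C_0 − rank ∂_1 = 9 − 8 = 1, and the invariant factors of ∂_1 are all 1, so H_0 = Z.
  H_1: rank ker ∂_1 − rank ∂_2 = (27 − 8) − 18 = 1, and ∂_2 has invariant factor 2 > 1, so H_1 = Z ⊕ Z/2.
  H_2: rank ker ∂_2 − rank ∂_3 = (18 − 18) − 0 = 0, and there is no ∂_3, so H_2 = 0.

H_0 = Z,  H_1 = Z ⊕ Z/2,  H_2 = 0.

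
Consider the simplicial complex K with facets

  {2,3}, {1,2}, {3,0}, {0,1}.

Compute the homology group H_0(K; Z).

H_0 ≅ Z.

Take the total order 0 < 1 < 2 < 3 on the vertex set. Then K (dimension 1) consists of the simplices:

  0-simplices (4): [0], [1], [2], [3]
  1-simplices (4): [0,1], [0,3], [1,2], [2,3]

giving chain groups C_0 ≅ Z^4, C_1 ≅ Z^4.

Boundary ∂_1: C_1 → C_0 sends each edge [p,q] (with p < q) to q − p.
As a 4×4 matrix over Z this has rank 3, with invariant factors (1,1,1).

Reading off H_k = ker ∂_k / im ∂_{k+1}:

  H_0: rank C_0 − rank ∂_1 = 4 − 3 = 1, and the invariant factors of ∂_1 are all 1, so H_0 = Z.

(K is a triangulation of the circle S^1.)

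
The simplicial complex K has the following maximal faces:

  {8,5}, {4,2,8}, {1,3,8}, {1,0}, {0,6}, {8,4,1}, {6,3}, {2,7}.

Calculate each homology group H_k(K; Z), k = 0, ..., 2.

H_0 ≅ Z,  H_1 ≅ Z,  H_2 = 0.

Fix the vertex order 0 < 1 < 2 < 3 < 4 < 5 < 6 < 7 < 8 and write every simplex with vertices in increasing order. Then dim K = 2 and the simplices of K are:

  0-simplices (9): [0], [1], [2], [3], [4], [5], [6], [7], [8]
  1-simplices (12): [0,1], [0,6], [1,3], [1,4], [1,8], [2,4], [2,7], [2,8], [3,6], [3,8], [4,8], [5,8]
  2-simplices (3): [1,3,8], [1,4,8], [2,4,8]

Hence C_0 ≅ Z^9, C_1 ≅ Z^12, C_2 ≅ Z^3.

The boundary map ∂_1: C_1 → C_0 is given by ∂[p,q] = [q] − [p].
As a 9×12 matrix over Z this has rank 8, with invariant factors (1,1,1,1,1,1,1,1).

The boundary map ∂_2: C_2 → C_1 sends each 2-simplex [p,q,r] to [q,r] − [p,r] + [p,q]. For instance
  ∂[1,3,8] = [3,8] − [1,8] + [1,3],
  ∂[2,4,8] = [4,8] − [2,8] + [2,4].
As a 12×3 matrix over Z this has rank 3, with invariant factors (1,1,1).

Computing H_k = (kernel of ∂_k) / (image of ∂_{k+1}):

  H_0: rank C_0 − rank ∂_1 = 9 − 8 = 1, and the invariant factors of ∂_1 are all 1, so H_0 ≅ Z.
  H_1: rank ker ∂_1 − rank ∂_2 = (12 − 8) − 3 = 1, and the invariant factors of ∂_2 are all 1, so H_1 ≅ Z.
  H_2: rank ker ∂_2 − rank ∂_3 = (3 − 3) − 0 = 0, and there is no ∂_3, so H_2 ≅ 0.

As a check, the Euler characteristic is 9 − 12 + 3 = 0, which agrees with 1 − 1 + 0 = 0.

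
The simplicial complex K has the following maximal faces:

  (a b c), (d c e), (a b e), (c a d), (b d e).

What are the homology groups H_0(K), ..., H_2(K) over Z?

H_0 ≅ Z,  H_1 ≅ Z,  H_2 = 0.

Fix the vertex order a < b < c < d < e and write every simplex with vertices in increasing order. Then dim K = 2 and the simplices of K are:

  0-simplices (5): a, b, c, d, e
  1-simplices (10): ab, ac, ad, ae, bc, bd, be, cd, ce, de
  2-simplices (5): abc, abe, acd, bde, cde

giving chain groups C_0 ≅ Z^5, C_1 ≅ Z^10, C_2 ≅ Z^5.

∂_1: C_1 → C_0 sends each edge [p,q] (with p < q) to q − p. For instance
  ∂ce = e − c.
The 5×10 boundary matrix has rank 4 and Smith normal form diag(1,1,1,1).

Boundary ∂_2: C_2 → C_1 acts by ∂[p,q,r] = [q,r] − [p,r] + [p,q]. For instance
  ∂bde = de − be + bd,
  ∂abe = be − ae + ab.
This gives a 10×5 integer matrix of rank 5; reducing to Smith normal form yields diagonal entries (1,1,1,1,1).

Now H_k = ker ∂_k / im ∂_{k+1}, so:

  H_0: rank C_0 − rank ∂_1 = 5 − 4 = 1, and the invariant factors of ∂_1 are all 1, so H_0 = Z.
  H_1: rank ker ∂_1 − rank ∂_2 = (10 − 4) − 5 = 1, and the invariant factors of ∂_2 are all 1, so H_1 = Z.
  H_2: rank ker ∂_2 − rank ∂_3 = (5 − 5) − 0 = 0, and there is no ∂_3, so H_2 = 0.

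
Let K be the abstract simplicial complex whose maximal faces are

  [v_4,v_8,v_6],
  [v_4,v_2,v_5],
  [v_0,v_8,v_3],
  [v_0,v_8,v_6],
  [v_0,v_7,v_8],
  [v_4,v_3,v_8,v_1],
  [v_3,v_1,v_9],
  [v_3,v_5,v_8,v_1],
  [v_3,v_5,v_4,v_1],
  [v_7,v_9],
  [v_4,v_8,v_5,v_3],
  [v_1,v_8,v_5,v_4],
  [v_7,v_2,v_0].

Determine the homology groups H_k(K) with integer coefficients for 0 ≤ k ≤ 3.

H_0 = Z,  H_1 = Z^2,  H_2 = 0,  H_3 = Z.

We work with the vertex ordering v_0 < v_1 < v_2 < v_3 < v_4 < v_5 < v_6 < v_7 < v_8 < v_9. The simplices of K, each written with vertices in increasing order, are:

  0-simplices (10): [v_0], [v_1], [v_2], [v_3], [v_4], [v_5], [v_6], [v_7], [v_8], [v_9]
  1-simplices (24): (24 of them)
  2-simplices (17): (17 of them)
  3-simplices (5): [v_1,v_3,v_4,v_5], [v_1,v_3,v_4,v_8], [v_1,v_3,v_5,v_8], [v_1,v_4,v_5,v_8], [v_3,v_4,v_5,v_8]

giving chain groups C_0 ≅ Z^10, C_1 ≅ Z^24, C_2 ≅ Z^17, C_3 ≅ Z^5.

∂_1: C_1 → C_0 is given by ∂[p,q] = [q] − [p]. For instance
  ∂[v_4,v_5] = [v_5] − [v_4].
This gives a 10×24 integer matrix of rank 9; reducing to Smith normal form yields diagonal entries (1,1,1,1,1,1,1,1,1).

The boundary map ∂_2: C_2 → C_1 maps a triangle to the signed sum of its edges. For instance
  ∂[v_1,v_3,v_5] = [v_3,v_5] − [v_1,v_5] + [v_1,v_3],
  ∂[v_0,v_7,v_8] = [v_7,v_8] − [v_0,v_8] + [v_0,v_7].
The 24×17 boundary matrix has rank 13 and Smith normal form diag(1,1,1,1,1,1,1,1,1,1,1,1,1).

Boundary ∂_3: C_3 → C_2 sends each 3-simplex σ to the alternating sum Σ_i (−1)^i (σ with its i-th vertex removed). For instance
  ∂[v_1,v_3,v_4,v_8] = [v_3,v_4,v_8] − [v_1,v_4,v_8] + [v_1,v_3,v_8] − [v_1,v_3,v_4],
  ∂[v_1,v_3,v_5,v_8] = [v_3,v_5,v_8] − [v_1,v_5,v_8] + [v_1,v_3,v_8] − [v_1,v_3,v_5].
This gives a 17×5 integer matrix of rank 4; reducing to Smith normal form yields diagonal entries (1,1,1,1).

Now H_k = ker ∂_k / im ∂_{k+1}, so:

  H_0: rank C_0 − rank ∂_1 = 10 − 9 = 1, and the invariant factors of ∂_1 are all 1, so H_0 = Z.
  H_1: rank ker ∂_1 − rank ∂_2 = (24 − 9) − 13 = 2, and the invariant factors of ∂_2 are all 1, so H_1 = Z^2.
  H_2: rank ker ∂_2 − rank ∂_3 = (17 − 13) − 4 = 0, and the invariant factors of ∂_3 are all 1, so H_2 = 0.
  H_3: rank ker ∂_3 − rank ∂_4 = (5 − 4) − 0 = 1, and there is no ∂_4, so H_3 = Z.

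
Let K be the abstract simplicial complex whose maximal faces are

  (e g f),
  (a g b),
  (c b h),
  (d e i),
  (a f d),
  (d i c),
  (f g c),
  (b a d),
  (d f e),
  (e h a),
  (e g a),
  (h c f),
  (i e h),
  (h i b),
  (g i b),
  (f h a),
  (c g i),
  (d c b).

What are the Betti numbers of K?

Fix the vertex order a < b < c < d < e < f < g < h < i and write every simplex with vertices in increasing order. Then dim K = 2 and the simplices of K are:

  0-simplices (9): a, b, c, d, e, f, g, h, i
  1-simplices (27): ab, ad, ae, af, ag, ah, bc, bd, bg, bh, bi, cd, cf, cg, ch, ci, de, df, di, ef, eg, eh, ei, fg, fh, gi, hi
  2-simplices (18): abd, abg, adf, aeg, aeh, afh, bcd, bch, bgi, bhi, cdi, cfg, cfh, cgi, def, dei, efg, ehi

Hence C_0 ≅ Z^9, C_1 ≅ Z^27, C_2 ≅ Z^18.

The boundary map ∂_1: C_1 → C_0 sends each edge [p,q] (with p < q) to q − p.
The resulting 9×27 matrix has rank 8, and its Smith normal form has invariant factors (1,1,1,1,1,1,1,1).

The boundary map ∂_2: C_2 → C_1 sends each 2-simplex [p,q,r] to [q,r] − [p,r] + [p,q]. For instance
  ∂aeh = eh − ah + ae,
  ∂abg = bg − ag + ab.
The 27×18 boundary matrix has rank 18 and Smith normal form diag(1,1,1,1,1,1,1,1,1,1,1,1,1,1,1,1,1,2).

From H_k ≅ ker(∂_k) / im(∂_{k+1}) we obtain:

  H_0: rank C_0 − rank ∂_1 = 9 − 8 = 1, and the invariant factors of ∂_1 are all 1, so H_0 = Z.
  H_1: rank ker ∂_1 − rank ∂_2 = (27 − 8) − 18 = 1, and ∂_2 has invariant factor 2 > 1, so H_1 = Z ⊕ Z_2.
  H_2: rank ker ∂_2 − rank ∂_3 = (18 − 18) − 0 = 0, and there is no ∂_3, so H_2 = 0.

As a check, the Euler characteristic is 9 − 27 + 18 = 0, which agrees with 1 − 1 + 0 = 0.

Hence the Betti numbers are b_0 = 1, b_1 = 1, b_2 = 0.

b_0 = 1, b_1 = 1, b_2 = 0.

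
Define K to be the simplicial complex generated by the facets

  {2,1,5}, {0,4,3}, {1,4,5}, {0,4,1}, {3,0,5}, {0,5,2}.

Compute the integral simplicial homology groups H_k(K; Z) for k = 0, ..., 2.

H_0 ≅ Z,  H_1 ≅ Z,  H_2 = 0.

Take the total order 0 < 1 < 2 < 3 < 4 < 5 on the vertex set. Then K (dimension 2) consists of the simplices:

  0-simplices (6): [0], [1], [2], [3], [4], [5]
  1-simplices (12): [0,1], [0,2], [0,3], [0,4], [0,5], [1,2], [1,4], [1,5], [2,5], [3,4], [3,5], [4,5]
  2-simplices (6): [0,1,4], [0,2,5], [0,3,4], [0,3,5], [1,2,5], [1,4,5]

so the chain groups are C_0 ≅ Z^6, C_1 ≅ Z^12, C_2 ≅ Z^6.

Boundary ∂_1: C_1 → C_0 maps an edge to its endpoints' difference, ∂[p,q] = q − p. For instance
  ∂[0,3] = [3] − [0].
The resulting 6×12 matrix has rank 5, and its Smith normal form has invariant factors (1,1,1,1,1).

Boundary ∂_2: C_2 → C_1 maps a triangle to the signed sum of its edges. For instance
  ∂[1,2,5] = [2,5] − [1,5] + [1,2],
  ∂[0,1,4] = [1,4] − [0,4] + [0,1].
The 12×6 boundary matrix has rank 6 and Smith normal form diag(1,1,1,1,1,1).

Reading off H_k = ker ∂_k / im ∂_{k+1}:

  H_0: rank C_0 − rank ∂_1 = 6 − 5 = 1, and the invariant factors of ∂_1 are all 1, so H_0 ≅ Z.
  H_1: rank ker ∂_1 − rank ∂_2 = (12 − 5) − 6 = 1, and the invariant factors of ∂_2 are all 1, so H_1 ≅ Z.
  H_2: rank ker ∂_2 − rank ∂_3 = (6 − 6) − 0 = 0, and there is no ∂_3, so H_2 ≅ 0.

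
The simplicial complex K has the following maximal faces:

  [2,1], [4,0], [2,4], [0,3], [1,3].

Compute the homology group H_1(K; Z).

We work with the vertex ordering 0 < 1 < 2 < 3 < 4. The simplices of K, each written with vertices in increasing order, are:

  0-simplices (5): [0], [1], [2], [3], [4]
  1-simplices (5): [0,3], [0,4], [1,2], [1,3], [2,4]

so the chain groups are C_0 ≅ Z^5, C_1 ≅ Z^5.

The boundary map ∂_1: C_1 → C_0 maps an edge to its endpoints' difference, ∂[p,q] = q − p. For instance
  ∂[1,3] = [3] − [1].
This gives a 5×5 integer matrix of rank 4; reducing to Smith normal form yields diagonal entries (1,1,1,1).

From H_k ≅ ker(∂_k) / im(∂_{k+1}) we obtain:

  H_1: rank ker ∂_1 − rank ∂_2 = (5 − 4) − 0 = 1, and there is no ∂_2, so H_1 = Z.

H_1 ≅ Z.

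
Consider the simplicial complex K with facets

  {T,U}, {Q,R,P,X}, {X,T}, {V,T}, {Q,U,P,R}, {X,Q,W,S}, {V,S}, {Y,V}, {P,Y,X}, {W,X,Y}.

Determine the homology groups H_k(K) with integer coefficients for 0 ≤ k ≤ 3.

Fix the vertex order P < Q < R < S < T < U < V < W < X < Y and write every simplex with vertices in increasing order. Then dim K = 3 and the simplices of K are:

  0-simplices (10): P, Q, R, S, T, U, V, W, X, Y
  1-simplices (22): PQ, PR, PU, PX, PY, QR, QS, QU, QW, QX, RU, RX, SV, SW, SX, TU, TV, TX, VY, WX, WY, XY
  2-simplices (13): PQR, PQU, PQX, PRU, PRX, PXY, QRU, QRX, QSW, QSX, QWX, SWX, WXY
  3-simplices (3): PQRU, PQRX, QSWX

so the chain groups are C_0 ≅ Z^10, C_1 ≅ Z^22, C_2 ≅ Z^13, C_3 ≅ Z^3.

The boundary map ∂_1: C_1 → C_0 maps an edge to its endpoints' difference, ∂[p,q] = q − p.
The 10×22 boundary matrix has rank 9 and Smith normal form diag(1,1,1,1,1,1,1,1,1).

∂_2: C_2 → C_1 maps a triangle to the signed sum of its edges. For instance
  ∂PRX = RX − PX + PR,
  ∂QSW = SW − QW + QS.
As a 22×13 matrix over Z this has rank 10, with invariant factors (1,1,1,1,1,1,1,1,1,1).

∂_3: C_3 → C_2 sends each 3-simplex σ to the alternating sum Σ_i (−1)^i (σ with its i-th vertex removed). For instance
  ∂QSWX = SWX − QWX + QSX − QSW,
  ∂PQRU = QRU − PRU + PQU − PQR.
The resulting 13×3 matrix has rank 3, and its Smith normal form has invariant factors (1,1,1).

From H_k ≅ ker(∂_k) / im(∂_{k+1}) we obtain:

  H_0: rank C_0 − rank ∂_1 = 10 − 9 = 1, and the invariant factors of ∂_1 are all 1, so H_0 = Z.
  H_1: rank ker ∂_1 − rank ∂_2 = (22 − 9) − 10 = 3, and the invariant factors of ∂_2 are all 1, so H_1 = Z^3.
  H_2: rank ker ∂_2 − rank ∂_3 = (13 − 10) − 3 = 0, and the invariant factors of ∂_3 are all 1, so H_2 = 0.
  H_3: rank ker ∂_3 − rank ∂_4 = (3 − 3) − 0 = 0, and there is no ∂_4, so H_3 = 0.

As a check, the Euler characteristic is 10 − 22 + 13 − 3 = -2, which agrees with 1 − 3 + 0 − 0 = -2.

H_0 ≅ Z,  H_1 ≅ Z^3,  H_2 = 0,  H_3 = 0.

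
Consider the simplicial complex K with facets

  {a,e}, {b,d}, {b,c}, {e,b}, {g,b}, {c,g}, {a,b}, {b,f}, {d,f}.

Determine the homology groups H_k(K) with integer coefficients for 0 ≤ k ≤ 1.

Order the vertices as a < b < c < d < e < f < g. Listing each simplex with vertices in this order, K has dimension 1 with simplices:

  0-simplices (7): a, b, c, d, e, f, g
  1-simplices (9): ab, ae, bc, bd, be, bf, bg, cg, df

Hence C_0 ≅ Z^7, C_1 ≅ Z^9.

Boundary ∂_1: C_1 → C_0 maps an edge to its endpoints' difference, ∂[p,q] = q − p.
The resulting 7×9 matrix has rank 6, and its Smith normal form has invariant factors (1,1,1,1,1,1).

Now H_k = ker ∂_k / im ∂_{k+1}, so:

  H_0: rank C_0 − rank ∂_1 = 7 − 6 = 1, and the invariant factors of ∂_1 are all 1, so H_0 ≅ Z.
  H_1: rank ker ∂_1 − rank ∂_2 = (9 − 6) − 0 = 3, and there is no ∂_2, so H_1 ≅ Z^3.

H_0 ≅ Z,  H_1 ≅ Z^3.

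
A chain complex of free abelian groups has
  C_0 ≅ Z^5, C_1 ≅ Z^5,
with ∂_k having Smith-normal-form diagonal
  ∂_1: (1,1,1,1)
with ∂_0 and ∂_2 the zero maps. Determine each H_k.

H_0 = Z,  H_1 = Z.

H_0: b_0 = 5 − 0 − 4 = 1; torsion from ∂_1 factors > 1: none. So H_0 = Z.
H_1: b_1 = 5 − 4 − 0 = 1; torsion from ∂_2 factors > 1: none. So H_1 = Z.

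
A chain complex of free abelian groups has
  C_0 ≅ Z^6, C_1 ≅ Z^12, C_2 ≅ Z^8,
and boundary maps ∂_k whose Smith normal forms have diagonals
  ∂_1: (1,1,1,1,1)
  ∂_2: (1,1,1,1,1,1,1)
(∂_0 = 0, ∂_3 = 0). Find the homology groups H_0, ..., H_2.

H_0 = Z,  H_1 = 0,  H_2 = Z.

H_0: b_0 = 6 − 0 − 5 = 1; torsion from ∂_1 factors > 1: none. So H_0 = Z.
H_1: b_1 = 12 − 5 − 7 = 0; torsion from ∂_2 factors > 1: none. So H_1 = 0.
H_2: b_2 = 8 − 7 − 0 = 1; torsion from ∂_3 factors > 1: none. So H_2 = Z.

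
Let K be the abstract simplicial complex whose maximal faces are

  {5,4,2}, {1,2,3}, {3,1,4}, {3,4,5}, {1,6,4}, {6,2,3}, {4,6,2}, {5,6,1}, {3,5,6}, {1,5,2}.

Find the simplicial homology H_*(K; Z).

H_0 = Z,  H_1 = Z/2Z,  H_2 = 0.

Order the vertices as 1 < 2 < 3 < 4 < 5 < 6. Listing each simplex with vertices in this order, K has dimension 2 with simplices:

  0-simplices (6): [1], [2], [3], [4], [5], [6]
  1-simplices (15): [1,2], [1,3], [1,4], [1,5], [1,6], [2,3], [2,4], [2,5], [2,6], [3,4], [3,5], [3,6], [4,5], [4,6], [5,6]
  2-simplices (10): [1,2,3], [1,2,5], [1,3,4], [1,4,6], [1,5,6], [2,3,6], [2,4,5], [2,4,6], [3,4,5], [3,5,6]

Hence C_0 ≅ Z^6, C_1 ≅ Z^15, C_2 ≅ Z^10.

∂_1: C_1 → C_0 is given by ∂[p,q] = [q] − [p]. For instance
  ∂[3,4] = [4] − [3].
This gives a 6×15 integer matrix of rank 5; reducing to Smith normal form yields diagonal entries (1,1,1,1,1).

The boundary map ∂_2: C_2 → C_1 acts by ∂[p,q,r] = [q,r] − [p,r] + [p,q]. For instance
  ∂[1,3,4] = [3,4] − [1,4] + [1,3],
  ∂[2,4,6] = [4,6] − [2,6] + [2,4].
As a 15×10 matrix over Z this has rank 10, with invariant factors (1,1,1,1,1,1,1,1,1,2).

Now H_k = ker ∂_k / im ∂_{k+1}, so:

  H_0: rank C_0 − rank ∂_1 = 6 − 5 = 1, and the invariant factors of ∂_1 are all 1, so H_0 = Z.
  H_1: rank ker ∂_1 − rank ∂_2 = (15 − 5) − 10 = 0, and ∂_2 has invariant factor 2 > 1, so H_1 = Z/2Z.
  H_2: rank ker ∂_2 − rank ∂_3 = (10 − 10) − 0 = 0, and there is no ∂_3, so H_2 = 0.

(K is a triangulation of the real projective plane RP^2.)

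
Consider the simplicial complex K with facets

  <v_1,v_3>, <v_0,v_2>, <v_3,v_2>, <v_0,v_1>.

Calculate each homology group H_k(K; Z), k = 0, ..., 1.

Order the vertices as v_0 < v_1 < v_2 < v_3. Listing each simplex with vertices in this order, K has dimension 1 with simplices:

  0-simplices (4): [v_0], [v_1], [v_2], [v_3]
  1-simplices (4): [v_0,v_1], [v_0,v_2], [v_1,v_3], [v_2,v_3]

so the chain groups are C_0 ≅ Z^4, C_1 ≅ Z^4.

∂_1: C_1 → C_0 maps an edge to its endpoints' difference, ∂[p,q] = q − p. For instance
  ∂[v_0,v_2] = [v_2] − [v_0].
The 4×4 boundary matrix has rank 3 and Smith normal form diag(1,1,1).

Now H_k = ker ∂_k / im ∂_{k+1}, so:

  H_0: rank C_0 − rank ∂_1 = 4 − 3 = 1, and the invariant factors of ∂_1 are all 1, so H_0 = Z.
  H_1: rank ker ∂_1 − rank ∂_2 = (4 − 3) − 0 = 1, and there is no ∂_2, so H_1 = Z.

H_0 = Z,  H_1 = Z.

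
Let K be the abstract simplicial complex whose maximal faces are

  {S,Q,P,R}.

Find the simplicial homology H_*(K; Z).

H_0 ≅ Z,  H_1 = 0,  H_2 = 0,  H_3 = 0.

Take the total order P < Q < R < S on the vertex set. Then K (dimension 3) consists of the simplices:

  0-simplices (4): P, Q, R, S
  1-simplices (6): PQ, PR, PS, QR, QS, RS
  2-simplices (4): PQR, PQS, PRS, QRS
  3-simplices (1): PQRS

giving chain groups C_0 ≅ Z^4, C_1 ≅ Z^6, C_2 ≅ Z^4, C_3 ≅ Z^1.

Boundary ∂_1: C_1 → C_0 maps an edge to its endpoints' difference, ∂[p,q] = q − p. For instance
  ∂QS = S − Q.
This gives a 4×6 integer matrix of rank 3; reducing to Smith normal form yields diagonal entries (1,1,1).

∂_2: C_2 → C_1 maps a triangle to the signed sum of its edges. For instance
  ∂QRS = RS − QS + QR,
  ∂PQR = QR − PR + PQ.
The resulting 6×4 matrix has rank 3, and its Smith normal form has invariant factors (1,1,1).

The boundary map ∂_3: C_3 → C_2 sends each 3-simplex σ to the alternating sum Σ_i (−1)^i (σ with its i-th vertex removed). For instance
  ∂PQRS = QRS − PRS + PQS − PQR.
This gives a 4×1 integer matrix of rank 1; reducing to Smith normal form yields diagonal entries (1).

Reading off H_k = ker ∂_k / im ∂_{k+1}:

  H_0: rank C_0 − rank ∂_1 = 4 − 3 = 1, and the invariant factors of ∂_1 are all 1, so H_0 ≅ Z.
  H_1: rank ker ∂_1 − rank ∂_2 = (6 − 3) − 3 = 0, and the invariant factors of ∂_2 are all 1, so H_1 ≅ 0.
  H_2: rank ker ∂_2 − rank ∂_3 = (4 − 3) − 1 = 0, and the invariant factors of ∂_3 are all 1, so H_2 ≅ 0.
  H_3: rank ker ∂_3 − rank ∂_4 = (1 − 1) − 0 = 0, and there is no ∂_4, so H_3 ≅ 0.

As a check, the Euler characteristic is 4 − 6 + 4 − 1 = 1, which agrees with 1 − 0 + 0 − 0 = 1.
(K is a triangulation of the 3-simplex.)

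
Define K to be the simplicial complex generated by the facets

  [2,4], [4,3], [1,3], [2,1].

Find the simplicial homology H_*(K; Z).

We work with the vertex ordering 1 < 2 < 3 < 4. The simplices of K, each written with vertices in increasing order, are:

  0-simplices (4): [1], [2], [3], [4]
  1-simplices (4): [1,2], [1,3], [2,4], [3,4]

giving chain groups C_0 ≅ Z^4, C_1 ≅ Z^4.

Boundary ∂_1: C_1 → C_0 sends each edge [p,q] (with p < q) to q − p. For instance
  ∂[2,4] = [4] − [2].
The 4×4 boundary matrix has rank 3 and Smith normal form diag(1,1,1).

From H_k ≅ ker(∂_k) / im(∂_{k+1}) we obtain:

  H_0: rank C_0 − rank ∂_1 = 4 − 3 = 1, and the invariant factors of ∂_1 are all 1, so H_0 = Z.
  H_1: rank ker ∂_1 − rank ∂_2 = (4 − 3) − 0 = 1, and there is no ∂_2, so H_1 = Z.

(K is a triangulation of the circle S^1.)

H_0 ≅ Z,  H_1 ≅ Z.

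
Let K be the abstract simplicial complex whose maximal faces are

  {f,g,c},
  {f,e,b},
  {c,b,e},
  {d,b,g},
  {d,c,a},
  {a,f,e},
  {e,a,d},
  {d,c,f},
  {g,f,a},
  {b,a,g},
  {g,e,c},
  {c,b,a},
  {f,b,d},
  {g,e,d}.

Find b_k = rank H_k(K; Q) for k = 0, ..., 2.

Fix the vertex order a < b < c < d < e < f < g and write every simplex with vertices in increasing order. Then dim K = 2 and the simplices of K are:

  0-simplices (7): a, b, c, d, e, f, g
  1-simplices (21): ab, ac, ad, ae, af, ag, bc, bd, be, bf, bg, cd, ce, cf, cg, de, df, dg, ef, eg, fg
  2-simplices (14): abc, abg, acd, ade, aef, afg, bce, bdf, bdg, bef, cdf, ceg, cfg, deg

Hence C_0 ≅ Z^7, C_1 ≅ Z^21, C_2 ≅ Z^14.

The boundary map ∂_1: C_1 → C_0 sends each edge [p,q] (with p < q) to q − p.
As a 7×21 matrix over Z this has rank 6, with invariant factors (1,1,1,1,1,1).

∂_2: C_2 → C_1 acts by ∂[p,q,r] = [q,r] − [p,r] + [p,q]. For instance
  ∂ade = de − ae + ad,
  ∂abc = bc − ac + ab.
This gives a 21×14 integer matrix of rank 13; reducing to Smith normal form yields diagonal entries (1,1,1,1,1,1,1,1,1,1,1,1,1).

Reading off H_k = ker ∂_k / im ∂_{k+1}:

  H_0: rank C_0 − rank ∂_1 = 7 − 6 = 1, and the invariant factors of ∂_1 are all 1, so H_0 ≅ Z.
  H_1: rank ker ∂_1 − rank ∂_2 = (21 − 6) − 13 = 2, and the invariant factors of ∂_2 are all 1, so H_1 ≅ Z^2.
  H_2: rank ker ∂_2 − rank ∂_3 = (14 − 13) − 0 = 1, and there is no ∂_3, so H_2 ≅ Z.

As a check, the Euler characteristic is 7 − 21 + 14 = 0, which agrees with 1 − 2 + 1 = 0.

Hence the Betti numbers are b_0 = 1, b_1 = 2, b_2 = 1.

b_0 = 1, b_1 = 2, b_2 = 1.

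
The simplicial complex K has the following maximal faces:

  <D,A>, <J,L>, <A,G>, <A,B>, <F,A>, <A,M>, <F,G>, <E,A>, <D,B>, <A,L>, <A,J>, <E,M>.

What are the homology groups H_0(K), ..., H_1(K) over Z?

H_0 ≅ Z,  H_1 ≅ Z^4.

Take the total order A < B < D < E < F < G < J < L < M on the vertex set. Then K (dimension 1) consists of the simplices:

  0-simplices (9): A, B, D, E, F, G, J, L, M
  1-simplices (12): AB, AD, AE, AF, AG, AJ, AL, AM, BD, EM, FG, JL

Hence C_0 ≅ Z^9, C_1 ≅ Z^12.

The boundary map ∂_1: C_1 → C_0 is given by ∂[p,q] = [q] − [p].
This gives a 9×12 integer matrix of rank 8; reducing to Smith normal form yields diagonal entries (1,1,1,1,1,1,1,1).

Computing H_k = (kernel of ∂_k) / (image of ∂_{k+1}):

  H_0: rank C_0 − rank ∂_1 = 9 − 8 = 1, and the invariant factors of ∂_1 are all 1, so H_0 = Z.
  H_1: rank ker ∂_1 − rank ∂_2 = (12 − 8) − 0 = 4, and there is no ∂_2, so H_1 = Z^4.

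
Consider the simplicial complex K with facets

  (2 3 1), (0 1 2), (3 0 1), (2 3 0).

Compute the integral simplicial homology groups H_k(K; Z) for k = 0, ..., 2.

K has 4 vertices, 6 edges, 4 triangles.
rank ∂_0 = 0, rank ∂_1 = 3 ⇒ b_0 = 4 − 0 − 3 = 1; all invariant factors of ∂_1 are 1 so no torsion. So H_0 ≅ Z.
rank ∂_1 = 3, rank ∂_2 = 3 ⇒ b_1 = 6 − 3 − 3 = 0; all invariant factors of ∂_2 are 1 so no torsion. So H_1 ≅ 0.
rank ∂_2 = 3, rank ∂_3 = 0 ⇒ b_2 = 4 − 3 − 0 = 1. So H_2 ≅ Z.

H_0 = Z,  H_1 = 0,  H_2 = Z.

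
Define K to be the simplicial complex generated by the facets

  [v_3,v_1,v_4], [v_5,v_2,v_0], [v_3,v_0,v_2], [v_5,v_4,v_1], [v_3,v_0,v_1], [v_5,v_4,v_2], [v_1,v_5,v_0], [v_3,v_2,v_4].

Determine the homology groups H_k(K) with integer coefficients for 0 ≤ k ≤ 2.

H_0 ≅ Z,  H_1 = 0,  H_2 ≅ Z.

We work with the vertex ordering v_0 < v_1 < v_2 < v_3 < v_4 < v_5. The simplices of K, each written with vertices in increasing order, are:

  0-simplices (6): [v_0], [v_1], [v_2], [v_3], [v_4], [v_5]
  1-simplices (12): [v_0,v_1], [v_0,v_2], [v_0,v_3], [v_0,v_5], [v_1,v_3], [v_1,v_4], [v_1,v_5], [v_2,v_3], [v_2,v_4], [v_2,v_5], [v_3,v_4], [v_4,v_5]
  2-simplices (8): [v_0,v_1,v_3], [v_0,v_1,v_5], [v_0,v_2,v_3], [v_0,v_2,v_5], [v_1,v_3,v_4], [v_1,v_4,v_5], [v_2,v_3,v_4], [v_2,v_4,v_5]

so the chain groups are C_0 ≅ Z^6, C_1 ≅ Z^12, C_2 ≅ Z^8.

∂_1: C_1 → C_0 is given by ∂[p,q] = [q] − [p]. For instance
  ∂[v_0,v_3] = [v_3] − [v_0].
As a 6×12 matrix over Z this has rank 5, with invariant factors (1,1,1,1,1).

∂_2: C_2 → C_1 sends each 2-simplex [p,q,r] to [q,r] − [p,r] + [p,q]. For instance
  ∂[v_2,v_3,v_4] = [v_3,v_4] − [v_2,v_4] + [v_2,v_3],
  ∂[v_2,v_4,v_5] = [v_4,v_5] − [v_2,v_5] + [v_2,v_4].
This gives a 12×8 integer matrix of rank 7; reducing to Smith normal form yields diagonal entries (1,1,1,1,1,1,1).

Computing H_k = (kernel of ∂_k) / (image of ∂_{k+1}):

  H_0: rank C_0 − rank ∂_1 = 6 − 5 = 1, and the invariant factors of ∂_1 are all 1, so H_0 = Z.
  H_1: rank ker ∂_1 − rank ∂_2 = (12 − 5) − 7 = 0, and the invariant factors of ∂_2 are all 1, so H_1 = 0.
  H_2: rank ker ∂_2 − rank ∂_3 = (8 − 7) − 0 = 1, and there is no ∂_3, so H_2 = Z.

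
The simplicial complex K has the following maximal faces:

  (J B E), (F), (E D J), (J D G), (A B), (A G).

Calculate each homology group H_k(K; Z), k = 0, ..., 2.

H_0 ≅ Z^2,  H_1 ≅ Z,  H_2 = 0.

Order the vertices as A < B < D < E < F < G < J. Listing each simplex with vertices in this order, K has dimension 2 with simplices:

  0-simplices (7): A, B, D, E, F, G, J
  1-simplices (9): AB, AG, BE, BJ, DE, DG, DJ, EJ, GJ
  2-simplices (3): BEJ, DEJ, DGJ

so the chain groups are C_0 ≅ Z^7, C_1 ≅ Z^9, C_2 ≅ Z^3.

∂_1: C_1 → C_0 is given by ∂[p,q] = [q] − [p].
This gives a 7×9 integer matrix of rank 5; reducing to Smith normal form yields diagonal entries (1,1,1,1,1).

∂_2: C_2 → C_1 sends each 2-simplex [p,q,r] to [q,r] − [p,r] + [p,q]. For instance
  ∂BEJ = EJ − BJ + BE,
  ∂DGJ = GJ − DJ + DG.
This gives a 9×3 integer matrix of rank 3; reducing to Smith normal form yields diagonal entries (1,1,1).

From H_k ≅ ker(∂_k) / im(∂_{k+1}) we obtain:

  H_0: rank C_0 − rank ∂_1 = 7 − 5 = 2, and the invariant factors of ∂_1 are all 1, so H_0 = Z^2.
  H_1: rank ker ∂_1 − rank ∂_2 = (9 − 5) − 3 = 1, and the invariant factors of ∂_2 are all 1, so H_1 = Z.
  H_2: rank ker ∂_2 − rank ∂_3 = (3 − 3) − 0 = 0, and there is no ∂_3, so H_2 = 0.

As a check, the Euler characteristic is 7 − 9 + 3 = 1, which agrees with 2 − 1 + 0 = 1.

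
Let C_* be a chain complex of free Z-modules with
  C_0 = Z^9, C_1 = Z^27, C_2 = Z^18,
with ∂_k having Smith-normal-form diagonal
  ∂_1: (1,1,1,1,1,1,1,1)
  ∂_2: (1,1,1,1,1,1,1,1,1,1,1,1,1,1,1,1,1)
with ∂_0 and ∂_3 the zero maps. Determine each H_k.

H_0 ≅ Z,  H_1 ≅ Z^2,  H_2 ≅ Z.

H_0: b_0 = 9 − 0 − 8 = 1; torsion from ∂_1 factors > 1: none. So H_0 ≅ Z.
H_1: b_1 = 27 − 8 − 17 = 2; torsion from ∂_2 factors > 1: none. So H_1 ≅ Z^2.
H_2: b_2 = 18 − 17 − 0 = 1; torsion from ∂_3 factors > 1: none. So H_2 ≅ Z.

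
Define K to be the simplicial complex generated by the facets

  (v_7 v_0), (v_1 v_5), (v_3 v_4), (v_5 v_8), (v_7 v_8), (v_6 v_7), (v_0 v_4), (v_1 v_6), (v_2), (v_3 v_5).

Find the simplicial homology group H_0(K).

H_0 ≅ Z^2.

Order the vertices as v_0 < v_1 < v_2 < v_3 < v_4 < v_5 < v_6 < v_7 < v_8. Listing each simplex with vertices in this order, K has dimension 1 with simplices:

  0-simplices (9): [v_0], [v_1], [v_2], [v_3], [v_4], [v_5], [v_6], [v_7], [v_8]
  1-simplices (9): [v_0,v_4], [v_0,v_7], [v_1,v_5], [v_1,v_6], [v_3,v_4], [v_3,v_5], [v_5,v_8], [v_6,v_7], [v_7,v_8]

so the chain groups are C_0 ≅ Z^9, C_1 ≅ Z^9.

∂_1: C_1 → C_0 maps an edge to its endpoints' difference, ∂[p,q] = q − p. For instance
  ∂[v_0,v_7] = [v_7] − [v_0].
The resulting 9×9 matrix has rank 7, and its Smith normal form has invariant factors (1,1,1,1,1,1,1).

From H_k ≅ ker(∂_k) / im(∂_{k+1}) we obtain:

  H_0: rank C_0 − rank ∂_1 = 9 − 7 = 2, and the invariant factors of ∂_1 are all 1, so H_0 = Z^2.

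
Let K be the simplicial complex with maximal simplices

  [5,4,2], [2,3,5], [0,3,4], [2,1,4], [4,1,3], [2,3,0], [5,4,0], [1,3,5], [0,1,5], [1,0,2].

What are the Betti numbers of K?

b_0 = 1, b_1 = 0, b_2 = 0.

Fix the vertex order 0 < 1 < 2 < 3 < 4 < 5 and write every simplex with vertices in increasing order. Then dim K = 2 and the simplices of K are:

  0-simplices (6): [0], [1], [2], [3], [4], [5]
  1-simplices (15): [0,1], [0,2], [0,3], [0,4], [0,5], [1,2], [1,3], [1,4], [1,5], [2,3], [2,4], [2,5], [3,4], [3,5], [4,5]
  2-simplices (10): [0,1,2], [0,1,5], [0,2,3], [0,3,4], [0,4,5], [1,2,4], [1,3,4], [1,3,5], [2,3,5], [2,4,5]

Hence C_0 ≅ Z^6, C_1 ≅ Z^15, C_2 ≅ Z^10.

∂_1: C_1 → C_0 sends each edge [p,q] (with p < q) to q − p. For instance
  ∂[0,2] = [2] − [0].
The resulting 6×15 matrix has rank 5, and its Smith normal form has invariant factors (1,1,1,1,1).

Boundary ∂_2: C_2 → C_1 sends each 2-simplex [p,q,r] to [q,r] − [p,r] + [p,q]. For instance
  ∂[2,3,5] = [3,5] − [2,5] + [2,3],
  ∂[1,2,4] = [2,4] − [1,4] + [1,2].
The 15×10 boundary matrix has rank 10 and Smith normal form diag(1,1,1,1,1,1,1,1,1,2).

From H_k ≅ ker(∂_k) / im(∂_{k+1}) we obtain:

  H_0: rank C_0 − rank ∂_1 = 6 − 5 = 1, and the invariant factors of ∂_1 are all 1, so H_0 ≅ Z.
  H_1: rank ker ∂_1 − rank ∂_2 = (15 − 5) − 10 = 0, and ∂_2 has invariant factor 2 > 1, so H_1 ≅ Z/2Z.
  H_2: rank ker ∂_2 − rank ∂_3 = (10 − 10) − 0 = 0, and there is no ∂_3, so H_2 ≅ 0.

As a check, the Euler characteristic is 6 − 15 + 10 = 1, which agrees with 1 − 0 + 0 = 1.

Hence the Betti numbers are b_0 = 1, b_1 = 0, b_2 = 0.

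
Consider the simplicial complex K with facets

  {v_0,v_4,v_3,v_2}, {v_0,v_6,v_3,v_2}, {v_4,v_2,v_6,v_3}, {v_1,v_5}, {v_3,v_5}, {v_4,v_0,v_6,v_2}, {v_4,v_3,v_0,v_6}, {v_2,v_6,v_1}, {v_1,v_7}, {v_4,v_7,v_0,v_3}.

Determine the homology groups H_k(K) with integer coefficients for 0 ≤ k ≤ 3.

Order the vertices as v_0 < v_1 < v_2 < v_3 < v_4 < v_5 < v_6 < v_7. Listing each simplex with vertices in this order, K has dimension 3 with simplices:

  0-simplices (8): [v_0], [v_1], [v_2], [v_3], [v_4], [v_5], [v_6], [v_7]
  1-simplices (18): (18 of them)
  2-simplices (14): (14 of them)
  3-simplices (6): [v_0,v_2,v_3,v_4], [v_0,v_2,v_3,v_6], [v_0,v_2,v_4,v_6], [v_0,v_3,v_4,v_6], [v_0,v_3,v_4,v_7], [v_2,v_3,v_4,v_6]

so the chain groups are C_0 ≅ Z^8, C_1 ≅ Z^18, C_2 ≅ Z^14, C_3 ≅ Z^6.

Boundary ∂_1: C_1 → C_0 is given by ∂[p,q] = [q] − [p]. For instance
  ∂[v_0,v_6] = [v_6] − [v_0].
This gives a 8×18 integer matrix of rank 7; reducing to Smith normal form yields diagonal entries (1,1,1,1,1,1,1).

The boundary map ∂_2: C_2 → C_1 sends each 2-simplex [p,q,r] to [q,r] − [p,r] + [p,q]. For instance
  ∂[v_0,v_4,v_6] = [v_4,v_6] − [v_0,v_6] + [v_0,v_4],
  ∂[v_3,v_4,v_7] = [v_4,v_7] − [v_3,v_7] + [v_3,v_4].
The resulting 18×14 matrix has rank 9, and its Smith normal form has invariant factors (1,1,1,1,1,1,1,1,1).

The boundary map ∂_3: C_3 → C_2 sends each 3-simplex σ to the alternating sum Σ_i (−1)^i (σ with its i-th vertex removed). For instance
  ∂[v_0,v_2,v_3,v_4] = [v_2,v_3,v_4] − [v_0,v_3,v_4] + [v_0,v_2,v_4] − [v_0,v_2,v_3],
  ∂[v_0,v_3,v_4,v_7] = [v_3,v_4,v_7] − [v_0,v_4,v_7] + [v_0,v_3,v_7] − [v_0,v_3,v_4].
The resulting 14×6 matrix has rank 5, and its Smith normal form has invariant factors (1,1,1,1,1).

From H_k ≅ ker(∂_k) / im(∂_{k+1}) we obtain:

  H_0: rank C_0 − rank ∂_1 = 8 − 7 = 1, and the invariant factors of ∂_1 are all 1, so H_0 = Z.
  H_1: rank ker ∂_1 − rank ∂_2 = (18 − 7) − 9 = 2, and the invariant factors of ∂_2 are all 1, so H_1 = Z^2.
  H_2: rank ker ∂_2 − rank ∂_3 = (14 − 9) − 5 = 0, and the invariant factors of ∂_3 are all 1, so H_2 = 0.
  H_3: rank ker ∂_3 − rank ∂_4 = (6 − 5) − 0 = 1, and there is no ∂_4, so H_3 = Z.

H_0 = Z,  H_1 = Z^2,  H_2 = 0,  H_3 = Z.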